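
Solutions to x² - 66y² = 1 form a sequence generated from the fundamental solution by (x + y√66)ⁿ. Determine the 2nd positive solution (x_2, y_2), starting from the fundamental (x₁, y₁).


Step 1: Find the fundamental solution (x₁, y₁) of x² - 66y² = 1.
  Expand √66 as a continued fraction. a₀ = ⌊√66⌋ = 8; iterate m_{k+1} = d_k·a_k − m_k, d_{k+1} = (66 − m_{k+1}²)/d_k, a_{k+1} = ⌊(a₀ + m_{k+1})/d_{k+1}⌋ (starting m₀ = 0, d₀ = 1), with convergents p_k = a_k·p_{k-1} + p_{k-2}, q_k = a_k·q_{k-1} + q_{k-2} (p₋₁ = 1, q₋₁ = 0):
  k = 0: a₀ = 8; p₀/q₀ = 8/1; p₀² − 66·q₀² = 64 − 66 = -2.
  k = 1: m = 8, d = 2, a = ⌊(8 + 8)/2⌋ = 8; p/q = (8·8 + 1)/(8·1 + 0) = 65/8; p² − 66·q² = 4225 − 4224 = 1.
  The first convergent with p² − 66·q² = 1 gives the fundamental solution (x₁, y₁) = (65, 8).
Step 2: Apply the recurrence (x_{n+1}, y_{n+1}) = (x₁x_n + 66y₁y_n, x₁y_n + y₁x_n) repeatedly.
  From (x_1, y_1) = (65, 8): x_2 = 65·65 + 66·8·8 = 8449; y_2 = 65·8 + 8·65 = 1040.
Step 3: Verify x_2² - 66·y_2² = 71385601 - 71385600 = 1 (should be 1). ✓

(x_1, y_1) = (65, 8); (x_2, y_2) = (8449, 1040).


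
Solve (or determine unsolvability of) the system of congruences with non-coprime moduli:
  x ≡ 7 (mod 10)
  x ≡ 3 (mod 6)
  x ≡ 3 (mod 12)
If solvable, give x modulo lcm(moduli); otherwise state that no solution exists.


Moduli 10, 6, 12 are not pairwise coprime, so CRT works modulo lcm(m_i) when all pairwise compatibility conditions hold.
Pairwise compatibility: gcd(m_i, m_j) must divide a_i - a_j for every pair.
Merge one congruence at a time:
  Start: x ≡ 7 (mod 10).
  Combine with x ≡ 3 (mod 6): gcd(10, 6) = 2; 3 - 7 = -4, which IS divisible by 2, so compatible.
    Write x = 7 + 10·t and substitute into x ≡ 3 (mod 6): 10·t ≡ 3 − 7 = -4 (mod 6).
    Divide the congruence (and modulus) by g = 2: 5·t ≡ -2 (mod 3).
    Reduce coefficients mod 3: 2·t ≡ 1 (mod 3).
    The inverse of 2 mod 3 is 2 (since 2·2 = 4 = 1·3 + 1), so t ≡ 2·1 = 2 ≡ 2 (mod 3).
    Then x = 7 + 10·2 = 27, valid modulo lcm(10, 6) = 30: x ≡ 27 (mod 30).
  Combine with x ≡ 3 (mod 12): gcd(30, 12) = 6; 3 - 27 = -24, which IS divisible by 6, so compatible.
    Write x = 27 + 30·t and substitute into x ≡ 3 (mod 12): 30·t ≡ 3 − 27 = -24 (mod 12).
    Divide the congruence (and modulus) by g = 6: 5·t ≡ -4 (mod 2).
    Reduce coefficients mod 2: 1·t ≡ 0 (mod 2).
    So t ≡ 0 (mod 2).
    Then x = 27 + 30·0 = 27, valid modulo lcm(30, 12) = 60: x ≡ 27 (mod 60).
Verify: 27 mod 10 = 7, 27 mod 6 = 3, 27 mod 12 = 3.

x ≡ 27 (mod 60).


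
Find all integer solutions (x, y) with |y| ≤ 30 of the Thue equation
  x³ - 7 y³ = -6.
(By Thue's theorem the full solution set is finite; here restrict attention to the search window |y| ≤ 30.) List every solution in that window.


The equation is x³ - 7y³ = -6. For fixed y, x³ = 7·y³ − 6, so a solution requires the RHS to be a perfect cube.
Strategy: iterate y from -30 to 30, compute RHS = 7·y³ − 6, and check whether it is a (positive or negative) perfect cube.
Check small values of y:
  y = 0: RHS = -6 is not a perfect cube.
  y = 1: RHS = 1 = (1)³ ⇒ x = 1 works.
  y = -1: RHS = -13 is not a perfect cube.
  y = 2: RHS = 50 is not a perfect cube.
  y = -2: RHS = -62 is not a perfect cube.
  y = 3: RHS = 183 is not a perfect cube.
  y = -3: RHS = -195 is not a perfect cube.
Continuing the search up to |y| = 30 finds no further solutions beyond those listed.
Collected solutions: (1, 1).

Solutions (with |y| ≤ 30): (1, 1).


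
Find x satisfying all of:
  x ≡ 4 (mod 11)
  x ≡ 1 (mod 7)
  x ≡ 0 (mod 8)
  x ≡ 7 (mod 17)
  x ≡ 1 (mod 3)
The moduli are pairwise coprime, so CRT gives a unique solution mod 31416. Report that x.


Product of moduli M = 11 · 7 · 8 · 17 · 3 = 31416.
Merge one congruence at a time:
  Start: x ≡ 4 (mod 11).
  Combine with x ≡ 1 (mod 7); new modulus lcm = 77.
    Write x = 4 + 11·t and substitute into x ≡ 1 (mod 7): 11·t ≡ 1 − 4 = -3 (mod 7).
    Reduce coefficients mod 7: 4·t ≡ 4 (mod 7).
    The inverse of 4 mod 7 is 2 (since 4·2 = 8 = 1·7 + 1), so t ≡ 2·4 = 8 ≡ 1 (mod 7).
    Then x = 4 + 11·1 = 15, valid modulo lcm(11, 7) = 77: x ≡ 15 (mod 77).
  Combine with x ≡ 0 (mod 8); new modulus lcm = 616.
    Write x = 15 + 77·t and substitute into x ≡ 0 (mod 8): 77·t ≡ 0 − 15 = -15 (mod 8).
    Reduce coefficients mod 8: 5·t ≡ 1 (mod 8).
    The inverse of 5 mod 8 is 5 (since 5·5 = 25 = 3·8 + 1), so t ≡ 5·1 = 5 ≡ 5 (mod 8).
    Then x = 15 + 77·5 = 400, valid modulo lcm(77, 8) = 616: x ≡ 400 (mod 616).
  Combine with x ≡ 7 (mod 17); new modulus lcm = 10472.
    Write x = 400 + 616·t and substitute into x ≡ 7 (mod 17): 616·t ≡ 7 − 400 = -393 (mod 17).
    Reduce coefficients mod 17: 4·t ≡ 15 (mod 17).
    The inverse of 4 mod 17 is 13 (since 4·13 = 52 = 3·17 + 1), so t ≡ 13·15 = 195 ≡ 8 (mod 17).
    Then x = 400 + 616·8 = 5328, valid modulo lcm(616, 17) = 10472: x ≡ 5328 (mod 10472).
  Combine with x ≡ 1 (mod 3); new modulus lcm = 31416.
    Write x = 5328 + 10472·t and substitute into x ≡ 1 (mod 3): 10472·t ≡ 1 − 5328 = -5327 (mod 3).
    Reduce coefficients mod 3: 2·t ≡ 1 (mod 3).
    The inverse of 2 mod 3 is 2 (since 2·2 = 4 = 1·3 + 1), so t ≡ 2·1 = 2 ≡ 2 (mod 3).
    Then x = 5328 + 10472·2 = 26272, valid modulo lcm(10472, 3) = 31416: x ≡ 26272 (mod 31416).
Verify against each original: 26272 mod 11 = 4, 26272 mod 7 = 1, 26272 mod 8 = 0, 26272 mod 17 = 7, 26272 mod 3 = 1.

x ≡ 26272 (mod 31416).


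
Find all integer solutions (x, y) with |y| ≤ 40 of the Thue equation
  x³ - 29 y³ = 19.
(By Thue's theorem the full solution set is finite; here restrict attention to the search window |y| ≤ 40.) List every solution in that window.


The equation is x³ - 29y³ = 19. For fixed y, x³ = 29·y³ + 19, so a solution requires the RHS to be a perfect cube.
Strategy: iterate y from -40 to 40, compute RHS = 29·y³ + 19, and check whether it is a (positive or negative) perfect cube.
Check small values of y:
  y = 0: RHS = 19 is not a perfect cube.
  y = 1: RHS = 48 is not a perfect cube.
  y = -1: RHS = -10 is not a perfect cube.
  y = 2: RHS = 251 is not a perfect cube.
  y = -2: RHS = -213 is not a perfect cube.
  y = 3: RHS = 802 is not a perfect cube.
  y = -3: RHS = -764 is not a perfect cube.
Continuing the search up to |y| = 40 finds no solutions either.
No (x, y) in the scanned range satisfies the equation.

No integer solutions with |y| ≤ 40.


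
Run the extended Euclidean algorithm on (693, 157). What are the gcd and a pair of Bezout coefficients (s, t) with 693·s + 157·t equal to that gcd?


Euclidean algorithm on (693, 157) — divide until remainder is 0:
  693 = 4 · 157 + 65
  157 = 2 · 65 + 27
  65 = 2 · 27 + 11
  27 = 2 · 11 + 5
  11 = 2 · 5 + 1
  5 = 5 · 1 + 0
gcd(693, 157) = 1.
Track Bezout coefficients alongside the remainders: start with r₀ = 693 = a·1 + b·0 (s = 1, t = 0) and r₁ = 157 = a·0 + b·1 (s = 0, t = 1); each new remainder r_{k+1} = r_{k-1} − q_k·r_k inherits s_{k+1} = s_{k-1} − q_k·s_k, t_{k+1} = t_{k-1} − q_k·t_k, so r_k = a·s_k + b·t_k at every step:
  q = 4: r = 65, s = 1 − 4·0 = 1, t = 0 − 4·1 = -4  (check: 693·1 + 157·(-4) = 65)
  q = 2: r = 27, s = 0 − 2·1 = -2, t = 1 − 2·(-4) = 9  (check: 693·(-2) + 157·9 = 27)
  q = 2: r = 11, s = 1 − 2·(-2) = 5, t = -4 − 2·9 = -22  (check: 693·5 + 157·(-22) = 11)
  q = 2: r = 5, s = -2 − 2·5 = -12, t = 9 − 2·(-22) = 53  (check: 693·(-12) + 157·53 = 5)
  q = 2: r = 1, s = 5 − 2·(-12) = 29, t = -22 − 2·53 = -128  (check: 693·29 + 157·(-128) = 1)
The row with r = 1 (the gcd) gives the Bezout coefficients s = 29, t = -128.
Result: 693 · (29) + 157 · (-128) = 1.

gcd(693, 157) = 1; s = 29, t = -128 (check: 693·29 + 157·(-128) = 1).


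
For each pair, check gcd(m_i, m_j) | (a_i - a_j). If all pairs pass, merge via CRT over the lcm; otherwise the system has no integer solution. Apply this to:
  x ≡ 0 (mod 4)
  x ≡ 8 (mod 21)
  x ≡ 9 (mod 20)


Moduli 4, 21, 20 are not pairwise coprime, so CRT works modulo lcm(m_i) when all pairwise compatibility conditions hold.
Pairwise compatibility: gcd(m_i, m_j) must divide a_i - a_j for every pair.
Merge one congruence at a time:
  Start: x ≡ 0 (mod 4).
  Combine with x ≡ 8 (mod 21): gcd(4, 21) = 1; 8 - 0 = 8, which IS divisible by 1, so compatible.
    Write x = 0 + 4·t and substitute into x ≡ 8 (mod 21): 4·t ≡ 8 − 0 = 8 (mod 21).
    The inverse of 4 mod 21 is 16 (since 4·16 = 64 = 3·21 + 1), so t ≡ 16·8 = 128 ≡ 2 (mod 21).
    Then x = 0 + 4·2 = 8, valid modulo lcm(4, 21) = 84: x ≡ 8 (mod 84).
  Combine with x ≡ 9 (mod 20): gcd(84, 20) = 4, and 9 - 8 = 1 is NOT divisible by 4.
    ⇒ system is inconsistent (no integer solution).

No solution (the system is inconsistent).


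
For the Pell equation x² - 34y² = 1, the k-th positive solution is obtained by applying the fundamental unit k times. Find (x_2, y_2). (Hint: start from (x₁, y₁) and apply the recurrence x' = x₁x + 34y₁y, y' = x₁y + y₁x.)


Step 1: Find the fundamental solution (x₁, y₁) of x² - 34y² = 1.
  Expand √34 as a continued fraction. a₀ = ⌊√34⌋ = 5; iterate m_{k+1} = d_k·a_k − m_k, d_{k+1} = (34 − m_{k+1}²)/d_k, a_{k+1} = ⌊(a₀ + m_{k+1})/d_{k+1}⌋ (starting m₀ = 0, d₀ = 1), with convergents p_k = a_k·p_{k-1} + p_{k-2}, q_k = a_k·q_{k-1} + q_{k-2} (p₋₁ = 1, q₋₁ = 0):
  k = 0: a₀ = 5; p₀/q₀ = 5/1; p₀² − 34·q₀² = 25 − 34 = -9.
  k = 1: m = 5, d = 9, a = ⌊(5 + 5)/9⌋ = 1; p/q = (1·5 + 1)/(1·1 + 0) = 6/1; p² − 34·q² = 36 − 34 = 2.
  k = 2: m = 4, d = 2, a = ⌊(5 + 4)/2⌋ = 4; p/q = (4·6 + 5)/(4·1 + 1) = 29/5; p² − 34·q² = 841 − 850 = -9.
  k = 3: m = 4, d = 9, a = ⌊(5 + 4)/9⌋ = 1; p/q = (1·29 + 6)/(1·5 + 1) = 35/6; p² − 34·q² = 1225 − 1224 = 1.
  The first convergent with p² − 34·q² = 1 gives the fundamental solution (x₁, y₁) = (35, 6).
Step 2: Apply the recurrence (x_{n+1}, y_{n+1}) = (x₁x_n + 34y₁y_n, x₁y_n + y₁x_n) repeatedly.
  From (x_1, y_1) = (35, 6): x_2 = 35·35 + 34·6·6 = 2449; y_2 = 35·6 + 6·35 = 420.
Step 3: Verify x_2² - 34·y_2² = 5997601 - 5997600 = 1 (should be 1). ✓

(x_1, y_1) = (35, 6); (x_2, y_2) = (2449, 420).


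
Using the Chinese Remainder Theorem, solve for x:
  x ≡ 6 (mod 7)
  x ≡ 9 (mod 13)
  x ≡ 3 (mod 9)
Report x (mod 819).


Moduli 7, 13, 9 are pairwise coprime; by CRT there is a unique solution modulo M = 7 · 13 · 9 = 819.
Solve pairwise, accumulating the modulus:
  Start with x ≡ 6 (mod 7).
  Combine with x ≡ 9 (mod 13): since gcd(7, 13) = 1, we get a unique residue mod 91.
    Write x = 6 + 7·t and substitute into x ≡ 9 (mod 13): 7·t ≡ 9 − 6 = 3 (mod 13).
    The inverse of 7 mod 13 is 2 (since 7·2 = 14 = 1·13 + 1), so t ≡ 2·3 = 6 ≡ 6 (mod 13).
    Then x = 6 + 7·6 = 48, valid modulo lcm(7, 13) = 91: x ≡ 48 (mod 91).
  Combine with x ≡ 3 (mod 9): since gcd(91, 9) = 1, we get a unique residue mod 819.
    Write x = 48 + 91·t and substitute into x ≡ 3 (mod 9): 91·t ≡ 3 − 48 = -45 (mod 9).
    Reduce coefficients mod 9: 1·t ≡ 0 (mod 9).
    So t ≡ 0 (mod 9).
    Then x = 48 + 91·0 = 48, valid modulo lcm(91, 9) = 819: x ≡ 48 (mod 819).
Verify: 48 mod 7 = 6 ✓, 48 mod 13 = 9 ✓, 48 mod 9 = 3 ✓.

x ≡ 48 (mod 819).


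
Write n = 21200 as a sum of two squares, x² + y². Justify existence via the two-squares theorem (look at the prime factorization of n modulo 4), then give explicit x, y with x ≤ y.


Step 1: Factor n = 21200 = 2^4 · 5^2 · 53.
Step 2: Check the mod-4 condition on each prime factor: 2 = 2 (special); 5 ≡ 1 (mod 4), exponent 2; 53 ≡ 1 (mod 4), exponent 1.
All primes ≡ 3 (mod 4) appear to even exponent (or don't appear), so by the two-squares theorem n IS expressible as a sum of two squares.
Step 3: Build a representation. Group n = k² · m with k = 4 and m = 5 · 5 · 53 = 1325 (a product of primes ≡ 1 (mod 4)); a representation of m scales to one of n via (k·x)² + (k·y)² = k²(x² + y²). Each prime p ≡ 1 (mod 4) is itself a sum of two squares; find a² by testing p − a² for a perfect square:
  5: 5 − 1² = 4 = 2² ⇒ 5 = 1² + 2².
  53: 53 − 1² = 52, 53 − 2² = 49 = 7² ⇒ 53 = 2² + 7².
  Combine using the Brahmagupta–Fibonacci identity (a² + b²)(c² + d²) = (ac − bd)² + (ad + bc)² = (ac + bd)² + (ad − bc)²:
  5 · 5 = 25: from (1² + 2²)(1² + 2²), take (1·1 − 2·2, 1·2 + 2·1) = (1 − 4, 2 + 2) = (-3, 4); dropping signs (only squares matter) gives (3, 4); check 3² + 4² = 9 + 16 = 25 ✓.
  25 · 53 = 1325: from (3² + 4²)(2² + 7²), take (3·2 − 4·7, 3·7 + 4·2) = (6 − 28, 21 + 8) = (-22, 29); dropping signs (only squares matter) gives (22, 29); check 22² + 29² = 484 + 841 = 1325 ✓.
  Scale by k = 4: (4·22, 4·29) = (88, 116).
Step 4: Order so x ≤ y and verify: 88² + 116² = 7744 + 13456 = 21200 = n. ✓

n = 21200 = 88² + 116² (one valid representation with x ≤ y).


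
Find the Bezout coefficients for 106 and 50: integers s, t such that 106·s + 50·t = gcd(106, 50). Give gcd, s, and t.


Euclidean algorithm on (106, 50) — divide until remainder is 0:
  106 = 2 · 50 + 6
  50 = 8 · 6 + 2
  6 = 3 · 2 + 0
gcd(106, 50) = 2.
Track Bezout coefficients alongside the remainders: start with r₀ = 106 = a·1 + b·0 (s = 1, t = 0) and r₁ = 50 = a·0 + b·1 (s = 0, t = 1); each new remainder r_{k+1} = r_{k-1} − q_k·r_k inherits s_{k+1} = s_{k-1} − q_k·s_k, t_{k+1} = t_{k-1} − q_k·t_k, so r_k = a·s_k + b·t_k at every step:
  q = 2: r = 6, s = 1 − 2·0 = 1, t = 0 − 2·1 = -2  (check: 106·1 + 50·(-2) = 6)
  q = 8: r = 2, s = 0 − 8·1 = -8, t = 1 − 8·(-2) = 17  (check: 106·(-8) + 50·17 = 2)
The row with r = 2 (the gcd) gives the Bezout coefficients s = -8, t = 17.
Result: 106 · (-8) + 50 · (17) = 2.

gcd(106, 50) = 2; s = -8, t = 17 (check: 106·(-8) + 50·17 = 2).


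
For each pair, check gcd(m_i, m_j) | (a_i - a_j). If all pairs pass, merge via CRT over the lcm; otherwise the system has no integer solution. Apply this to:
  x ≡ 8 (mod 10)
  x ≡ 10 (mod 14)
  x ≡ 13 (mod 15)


Moduli 10, 14, 15 are not pairwise coprime, so CRT works modulo lcm(m_i) when all pairwise compatibility conditions hold.
Pairwise compatibility: gcd(m_i, m_j) must divide a_i - a_j for every pair.
Merge one congruence at a time:
  Start: x ≡ 8 (mod 10).
  Combine with x ≡ 10 (mod 14): gcd(10, 14) = 2; 10 - 8 = 2, which IS divisible by 2, so compatible.
    Write x = 8 + 10·t and substitute into x ≡ 10 (mod 14): 10·t ≡ 10 − 8 = 2 (mod 14).
    Divide the congruence (and modulus) by g = 2: 5·t ≡ 1 (mod 7).
    The inverse of 5 mod 7 is 3 (since 5·3 = 15 = 2·7 + 1), so t ≡ 3·1 = 3 ≡ 3 (mod 7).
    Then x = 8 + 10·3 = 38, valid modulo lcm(10, 14) = 70: x ≡ 38 (mod 70).
  Combine with x ≡ 13 (mod 15): gcd(70, 15) = 5; 13 - 38 = -25, which IS divisible by 5, so compatible.
    Write x = 38 + 70·t and substitute into x ≡ 13 (mod 15): 70·t ≡ 13 − 38 = -25 (mod 15).
    Divide the congruence (and modulus) by g = 5: 14·t ≡ -5 (mod 3).
    Reduce coefficients mod 3: 2·t ≡ 1 (mod 3).
    The inverse of 2 mod 3 is 2 (since 2·2 = 4 = 1·3 + 1), so t ≡ 2·1 = 2 ≡ 2 (mod 3).
    Then x = 38 + 70·2 = 178, valid modulo lcm(70, 15) = 210: x ≡ 178 (mod 210).
Verify: 178 mod 10 = 8, 178 mod 14 = 10, 178 mod 15 = 13.

x ≡ 178 (mod 210).


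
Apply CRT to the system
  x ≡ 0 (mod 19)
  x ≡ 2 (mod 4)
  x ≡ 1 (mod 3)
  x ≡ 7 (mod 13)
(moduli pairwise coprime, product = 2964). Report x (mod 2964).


Product of moduli M = 19 · 4 · 3 · 13 = 2964.
Merge one congruence at a time:
  Start: x ≡ 0 (mod 19).
  Combine with x ≡ 2 (mod 4); new modulus lcm = 76.
    Write x = 0 + 19·t and substitute into x ≡ 2 (mod 4): 19·t ≡ 2 − 0 = 2 (mod 4).
    Reduce coefficients mod 4: 3·t ≡ 2 (mod 4).
    The inverse of 3 mod 4 is 3 (since 3·3 = 9 = 2·4 + 1), so t ≡ 3·2 = 6 ≡ 2 (mod 4).
    Then x = 0 + 19·2 = 38, valid modulo lcm(19, 4) = 76: x ≡ 38 (mod 76).
  Combine with x ≡ 1 (mod 3); new modulus lcm = 228.
    Write x = 38 + 76·t and substitute into x ≡ 1 (mod 3): 76·t ≡ 1 − 38 = -37 (mod 3).
    Reduce coefficients mod 3: 1·t ≡ 2 (mod 3).
    So t ≡ 2 (mod 3).
    Then x = 38 + 76·2 = 190, valid modulo lcm(76, 3) = 228: x ≡ 190 (mod 228).
  Combine with x ≡ 7 (mod 13); new modulus lcm = 2964.
    Write x = 190 + 228·t and substitute into x ≡ 7 (mod 13): 228·t ≡ 7 − 190 = -183 (mod 13).
    Reduce coefficients mod 13: 7·t ≡ 12 (mod 13).
    The inverse of 7 mod 13 is 2 (since 7·2 = 14 = 1·13 + 1), so t ≡ 2·12 = 24 ≡ 11 (mod 13).
    Then x = 190 + 228·11 = 2698, valid modulo lcm(228, 13) = 2964: x ≡ 2698 (mod 2964).
Verify against each original: 2698 mod 19 = 0, 2698 mod 4 = 2, 2698 mod 3 = 1, 2698 mod 13 = 7.

x ≡ 2698 (mod 2964).


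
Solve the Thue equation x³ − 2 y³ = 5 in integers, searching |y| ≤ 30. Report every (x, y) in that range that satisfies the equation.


The equation is x³ - 2y³ = 5. For fixed y, x³ = 2·y³ + 5, so a solution requires the RHS to be a perfect cube.
Strategy: iterate y from -30 to 30, compute RHS = 2·y³ + 5, and check whether it is a (positive or negative) perfect cube.
Check small values of y:
  y = 0: RHS = 5 is not a perfect cube.
  y = 1: RHS = 7 is not a perfect cube.
  y = -1: RHS = 3 is not a perfect cube.
  y = 2: RHS = 21 is not a perfect cube.
  y = -2: RHS = -11 is not a perfect cube.
  y = 3: RHS = 59 is not a perfect cube.
  y = -3: RHS = -49 is not a perfect cube.
Continuing the search up to |y| = 30 finds no solutions either.
No (x, y) in the scanned range satisfies the equation.

No integer solutions with |y| ≤ 30.


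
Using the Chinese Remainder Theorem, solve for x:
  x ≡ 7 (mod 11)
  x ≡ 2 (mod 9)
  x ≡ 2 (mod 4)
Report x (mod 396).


Moduli 11, 9, 4 are pairwise coprime; by CRT there is a unique solution modulo M = 11 · 9 · 4 = 396.
Solve pairwise, accumulating the modulus:
  Start with x ≡ 7 (mod 11).
  Combine with x ≡ 2 (mod 9): since gcd(11, 9) = 1, we get a unique residue mod 99.
    Write x = 7 + 11·t and substitute into x ≡ 2 (mod 9): 11·t ≡ 2 − 7 = -5 (mod 9).
    Reduce coefficients mod 9: 2·t ≡ 4 (mod 9).
    The inverse of 2 mod 9 is 5 (since 2·5 = 10 = 1·9 + 1), so t ≡ 5·4 = 20 ≡ 2 (mod 9).
    Then x = 7 + 11·2 = 29, valid modulo lcm(11, 9) = 99: x ≡ 29 (mod 99).
  Combine with x ≡ 2 (mod 4): since gcd(99, 4) = 1, we get a unique residue mod 396.
    Write x = 29 + 99·t and substitute into x ≡ 2 (mod 4): 99·t ≡ 2 − 29 = -27 (mod 4).
    Reduce coefficients mod 4: 3·t ≡ 1 (mod 4).
    The inverse of 3 mod 4 is 3 (since 3·3 = 9 = 2·4 + 1), so t ≡ 3·1 = 3 ≡ 3 (mod 4).
    Then x = 29 + 99·3 = 326, valid modulo lcm(99, 4) = 396: x ≡ 326 (mod 396).
Verify: 326 mod 11 = 7 ✓, 326 mod 9 = 2 ✓, 326 mod 4 = 2 ✓.

x ≡ 326 (mod 396).


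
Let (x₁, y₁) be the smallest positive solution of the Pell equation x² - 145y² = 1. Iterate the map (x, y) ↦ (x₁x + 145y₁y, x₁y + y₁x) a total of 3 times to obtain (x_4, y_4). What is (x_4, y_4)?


Step 1: Find the fundamental solution (x₁, y₁) of x² - 145y² = 1.
  Expand √145 as a continued fraction. a₀ = ⌊√145⌋ = 12; iterate m_{k+1} = d_k·a_k − m_k, d_{k+1} = (145 − m_{k+1}²)/d_k, a_{k+1} = ⌊(a₀ + m_{k+1})/d_{k+1}⌋ (starting m₀ = 0, d₀ = 1), with convergents p_k = a_k·p_{k-1} + p_{k-2}, q_k = a_k·q_{k-1} + q_{k-2} (p₋₁ = 1, q₋₁ = 0):
  k = 0: a₀ = 12; p₀/q₀ = 12/1; p₀² − 145·q₀² = 144 − 145 = -1.
  k = 1: m = 12, d = 1, a = ⌊(12 + 12)/1⌋ = 24; p/q = (24·12 + 1)/(24·1 + 0) = 289/24; p² − 145·q² = 83521 − 83520 = 1.
  The first convergent with p² − 145·q² = 1 gives the fundamental solution (x₁, y₁) = (289, 24).
Step 2: Apply the recurrence (x_{n+1}, y_{n+1}) = (x₁x_n + 145y₁y_n, x₁y_n + y₁x_n) repeatedly.
  From (x_1, y_1) = (289, 24): x_2 = 289·289 + 145·24·24 = 167041; y_2 = 289·24 + 24·289 = 13872.
  From (x_2, y_2) = (167041, 13872): x_3 = 289·167041 + 145·24·13872 = 96549409; y_3 = 289·13872 + 24·167041 = 8017992.
  From (x_3, y_3) = (96549409, 8017992): x_4 = 289·96549409 + 145·24·8017992 = 55805391361; y_4 = 289·8017992 + 24·96549409 = 4634385504.
Step 3: Verify x_4² - 145·y_4² = 3114241704954373432321 - 3114241704954373432320 = 1 (should be 1). ✓

(x_1, y_1) = (289, 24); (x_4, y_4) = (55805391361, 4634385504).


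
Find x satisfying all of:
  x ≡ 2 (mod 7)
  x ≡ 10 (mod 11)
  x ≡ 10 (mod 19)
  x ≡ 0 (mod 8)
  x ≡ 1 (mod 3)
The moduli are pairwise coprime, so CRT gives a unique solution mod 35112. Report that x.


Product of moduli M = 7 · 11 · 19 · 8 · 3 = 35112.
Merge one congruence at a time:
  Start: x ≡ 2 (mod 7).
  Combine with x ≡ 10 (mod 11); new modulus lcm = 77.
    Write x = 2 + 7·t and substitute into x ≡ 10 (mod 11): 7·t ≡ 10 − 2 = 8 (mod 11).
    The inverse of 7 mod 11 is 8 (since 7·8 = 56 = 5·11 + 1), so t ≡ 8·8 = 64 ≡ 9 (mod 11).
    Then x = 2 + 7·9 = 65, valid modulo lcm(7, 11) = 77: x ≡ 65 (mod 77).
  Combine with x ≡ 10 (mod 19); new modulus lcm = 1463.
    Write x = 65 + 77·t and substitute into x ≡ 10 (mod 19): 77·t ≡ 10 − 65 = -55 (mod 19).
    Reduce coefficients mod 19: 1·t ≡ 2 (mod 19).
    So t ≡ 2 (mod 19).
    Then x = 65 + 77·2 = 219, valid modulo lcm(77, 19) = 1463: x ≡ 219 (mod 1463).
  Combine with x ≡ 0 (mod 8); new modulus lcm = 11704.
    Write x = 219 + 1463·t and substitute into x ≡ 0 (mod 8): 1463·t ≡ 0 − 219 = -219 (mod 8).
    Reduce coefficients mod 8: 7·t ≡ 5 (mod 8).
    The inverse of 7 mod 8 is 7 (since 7·7 = 49 = 6·8 + 1), so t ≡ 7·5 = 35 ≡ 3 (mod 8).
    Then x = 219 + 1463·3 = 4608, valid modulo lcm(1463, 8) = 11704: x ≡ 4608 (mod 11704).
  Combine with x ≡ 1 (mod 3); new modulus lcm = 35112.
    Write x = 4608 + 11704·t and substitute into x ≡ 1 (mod 3): 11704·t ≡ 1 − 4608 = -4607 (mod 3).
    Reduce coefficients mod 3: 1·t ≡ 1 (mod 3).
    So t ≡ 1 (mod 3).
    Then x = 4608 + 11704·1 = 16312, valid modulo lcm(11704, 3) = 35112: x ≡ 16312 (mod 35112).
Verify against each original: 16312 mod 7 = 2, 16312 mod 11 = 10, 16312 mod 19 = 10, 16312 mod 8 = 0, 16312 mod 3 = 1.

x ≡ 16312 (mod 35112).


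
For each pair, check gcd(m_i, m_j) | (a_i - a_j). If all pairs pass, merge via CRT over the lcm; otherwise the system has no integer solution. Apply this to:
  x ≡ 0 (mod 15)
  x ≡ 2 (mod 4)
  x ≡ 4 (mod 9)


Moduli 15, 4, 9 are not pairwise coprime, so CRT works modulo lcm(m_i) when all pairwise compatibility conditions hold.
Pairwise compatibility: gcd(m_i, m_j) must divide a_i - a_j for every pair.
Merge one congruence at a time:
  Start: x ≡ 0 (mod 15).
  Combine with x ≡ 2 (mod 4): gcd(15, 4) = 1; 2 - 0 = 2, which IS divisible by 1, so compatible.
    Write x = 0 + 15·t and substitute into x ≡ 2 (mod 4): 15·t ≡ 2 − 0 = 2 (mod 4).
    Reduce coefficients mod 4: 3·t ≡ 2 (mod 4).
    The inverse of 3 mod 4 is 3 (since 3·3 = 9 = 2·4 + 1), so t ≡ 3·2 = 6 ≡ 2 (mod 4).
    Then x = 0 + 15·2 = 30, valid modulo lcm(15, 4) = 60: x ≡ 30 (mod 60).
  Combine with x ≡ 4 (mod 9): gcd(60, 9) = 3, and 4 - 30 = -26 is NOT divisible by 3.
    ⇒ system is inconsistent (no integer solution).

No solution (the system is inconsistent).


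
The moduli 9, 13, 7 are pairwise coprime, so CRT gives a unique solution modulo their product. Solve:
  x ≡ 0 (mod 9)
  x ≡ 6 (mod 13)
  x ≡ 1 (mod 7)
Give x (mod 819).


Moduli 9, 13, 7 are pairwise coprime; by CRT there is a unique solution modulo M = 9 · 13 · 7 = 819.
Solve pairwise, accumulating the modulus:
  Start with x ≡ 0 (mod 9).
  Combine with x ≡ 6 (mod 13): since gcd(9, 13) = 1, we get a unique residue mod 117.
    Write x = 0 + 9·t and substitute into x ≡ 6 (mod 13): 9·t ≡ 6 − 0 = 6 (mod 13).
    The inverse of 9 mod 13 is 3 (since 9·3 = 27 = 2·13 + 1), so t ≡ 3·6 = 18 ≡ 5 (mod 13).
    Then x = 0 + 9·5 = 45, valid modulo lcm(9, 13) = 117: x ≡ 45 (mod 117).
  Combine with x ≡ 1 (mod 7): since gcd(117, 7) = 1, we get a unique residue mod 819.
    Write x = 45 + 117·t and substitute into x ≡ 1 (mod 7): 117·t ≡ 1 − 45 = -44 (mod 7).
    Reduce coefficients mod 7: 5·t ≡ 5 (mod 7).
    The inverse of 5 mod 7 is 3 (since 5·3 = 15 = 2·7 + 1), so t ≡ 3·5 = 15 ≡ 1 (mod 7).
    Then x = 45 + 117·1 = 162, valid modulo lcm(117, 7) = 819: x ≡ 162 (mod 819).
Verify: 162 mod 9 = 0 ✓, 162 mod 13 = 6 ✓, 162 mod 7 = 1 ✓.

x ≡ 162 (mod 819).


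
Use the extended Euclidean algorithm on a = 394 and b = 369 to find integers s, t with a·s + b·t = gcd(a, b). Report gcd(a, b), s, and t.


Euclidean algorithm on (394, 369) — divide until remainder is 0:
  394 = 1 · 369 + 25
  369 = 14 · 25 + 19
  25 = 1 · 19 + 6
  19 = 3 · 6 + 1
  6 = 6 · 1 + 0
gcd(394, 369) = 1.
Track Bezout coefficients alongside the remainders: start with r₀ = 394 = a·1 + b·0 (s = 1, t = 0) and r₁ = 369 = a·0 + b·1 (s = 0, t = 1); each new remainder r_{k+1} = r_{k-1} − q_k·r_k inherits s_{k+1} = s_{k-1} − q_k·s_k, t_{k+1} = t_{k-1} − q_k·t_k, so r_k = a·s_k + b·t_k at every step:
  q = 1: r = 25, s = 1 − 1·0 = 1, t = 0 − 1·1 = -1  (check: 394·1 + 369·(-1) = 25)
  q = 14: r = 19, s = 0 − 14·1 = -14, t = 1 − 14·(-1) = 15  (check: 394·(-14) + 369·15 = 19)
  q = 1: r = 6, s = 1 − 1·(-14) = 15, t = -1 − 1·15 = -16  (check: 394·15 + 369·(-16) = 6)
  q = 3: r = 1, s = -14 − 3·15 = -59, t = 15 − 3·(-16) = 63  (check: 394·(-59) + 369·63 = 1)
The row with r = 1 (the gcd) gives the Bezout coefficients s = -59, t = 63.
Result: 394 · (-59) + 369 · (63) = 1.

gcd(394, 369) = 1; s = -59, t = 63 (check: 394·(-59) + 369·63 = 1).


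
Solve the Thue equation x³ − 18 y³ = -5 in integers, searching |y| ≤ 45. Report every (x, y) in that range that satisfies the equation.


The equation is x³ - 18y³ = -5. For fixed y, x³ = 18·y³ − 5, so a solution requires the RHS to be a perfect cube.
Strategy: iterate y from -45 to 45, compute RHS = 18·y³ − 5, and check whether it is a (positive or negative) perfect cube.
Check small values of y:
  y = 0: RHS = -5 is not a perfect cube.
  y = 1: RHS = 13 is not a perfect cube.
  y = -1: RHS = -23 is not a perfect cube.
  y = 2: RHS = 139 is not a perfect cube.
  y = -2: RHS = -149 is not a perfect cube.
  y = 3: RHS = 481 is not a perfect cube.
  y = -3: RHS = -491 is not a perfect cube.
Continuing the search up to |y| = 45 finds no solutions either.
No (x, y) in the scanned range satisfies the equation.

No integer solutions with |y| ≤ 45.


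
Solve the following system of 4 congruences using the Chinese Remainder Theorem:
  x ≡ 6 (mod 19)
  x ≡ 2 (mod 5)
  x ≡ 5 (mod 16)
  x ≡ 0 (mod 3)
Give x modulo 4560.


Product of moduli M = 19 · 5 · 16 · 3 = 4560.
Merge one congruence at a time:
  Start: x ≡ 6 (mod 19).
  Combine with x ≡ 2 (mod 5); new modulus lcm = 95.
    Write x = 6 + 19·t and substitute into x ≡ 2 (mod 5): 19·t ≡ 2 − 6 = -4 (mod 5).
    Reduce coefficients mod 5: 4·t ≡ 1 (mod 5).
    The inverse of 4 mod 5 is 4 (since 4·4 = 16 = 3·5 + 1), so t ≡ 4·1 = 4 ≡ 4 (mod 5).
    Then x = 6 + 19·4 = 82, valid modulo lcm(19, 5) = 95: x ≡ 82 (mod 95).
  Combine with x ≡ 5 (mod 16); new modulus lcm = 1520.
    Write x = 82 + 95·t and substitute into x ≡ 5 (mod 16): 95·t ≡ 5 − 82 = -77 (mod 16).
    Reduce coefficients mod 16: 15·t ≡ 3 (mod 16).
    The inverse of 15 mod 16 is 15 (since 15·15 = 225 = 14·16 + 1), so t ≡ 15·3 = 45 ≡ 13 (mod 16).
    Then x = 82 + 95·13 = 1317, valid modulo lcm(95, 16) = 1520: x ≡ 1317 (mod 1520).
  Combine with x ≡ 0 (mod 3); new modulus lcm = 4560.
    Write x = 1317 + 1520·t and substitute into x ≡ 0 (mod 3): 1520·t ≡ 0 − 1317 = -1317 (mod 3).
    Reduce coefficients mod 3: 2·t ≡ 0 (mod 3).
    The inverse of 2 mod 3 is 2 (since 2·2 = 4 = 1·3 + 1), so t ≡ 2·0 = 0 ≡ 0 (mod 3).
    Then x = 1317 + 1520·0 = 1317, valid modulo lcm(1520, 3) = 4560: x ≡ 1317 (mod 4560).
Verify against each original: 1317 mod 19 = 6, 1317 mod 5 = 2, 1317 mod 16 = 5, 1317 mod 3 = 0.

x ≡ 1317 (mod 4560).


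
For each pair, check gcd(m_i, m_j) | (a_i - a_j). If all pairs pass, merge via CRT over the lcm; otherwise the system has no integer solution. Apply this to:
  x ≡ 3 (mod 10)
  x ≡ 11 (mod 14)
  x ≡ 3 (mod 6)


Moduli 10, 14, 6 are not pairwise coprime, so CRT works modulo lcm(m_i) when all pairwise compatibility conditions hold.
Pairwise compatibility: gcd(m_i, m_j) must divide a_i - a_j for every pair.
Merge one congruence at a time:
  Start: x ≡ 3 (mod 10).
  Combine with x ≡ 11 (mod 14): gcd(10, 14) = 2; 11 - 3 = 8, which IS divisible by 2, so compatible.
    Write x = 3 + 10·t and substitute into x ≡ 11 (mod 14): 10·t ≡ 11 − 3 = 8 (mod 14).
    Divide the congruence (and modulus) by g = 2: 5·t ≡ 4 (mod 7).
    The inverse of 5 mod 7 is 3 (since 5·3 = 15 = 2·7 + 1), so t ≡ 3·4 = 12 ≡ 5 (mod 7).
    Then x = 3 + 10·5 = 53, valid modulo lcm(10, 14) = 70: x ≡ 53 (mod 70).
  Combine with x ≡ 3 (mod 6): gcd(70, 6) = 2; 3 - 53 = -50, which IS divisible by 2, so compatible.
    Write x = 53 + 70·t and substitute into x ≡ 3 (mod 6): 70·t ≡ 3 − 53 = -50 (mod 6).
    Divide the congruence (and modulus) by g = 2: 35·t ≡ -25 (mod 3).
    Reduce coefficients mod 3: 2·t ≡ 2 (mod 3).
    The inverse of 2 mod 3 is 2 (since 2·2 = 4 = 1·3 + 1), so t ≡ 2·2 = 4 ≡ 1 (mod 3).
    Then x = 53 + 70·1 = 123, valid modulo lcm(70, 6) = 210: x ≡ 123 (mod 210).
Verify: 123 mod 10 = 3, 123 mod 14 = 11, 123 mod 6 = 3.

x ≡ 123 (mod 210).


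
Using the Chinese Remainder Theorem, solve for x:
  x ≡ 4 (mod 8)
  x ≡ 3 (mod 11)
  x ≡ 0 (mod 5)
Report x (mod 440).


Moduli 8, 11, 5 are pairwise coprime; by CRT there is a unique solution modulo M = 8 · 11 · 5 = 440.
Solve pairwise, accumulating the modulus:
  Start with x ≡ 4 (mod 8).
  Combine with x ≡ 3 (mod 11): since gcd(8, 11) = 1, we get a unique residue mod 88.
    Write x = 4 + 8·t and substitute into x ≡ 3 (mod 11): 8·t ≡ 3 − 4 = -1 (mod 11).
    Reduce coefficients mod 11: 8·t ≡ 10 (mod 11).
    The inverse of 8 mod 11 is 7 (since 8·7 = 56 = 5·11 + 1), so t ≡ 7·10 = 70 ≡ 4 (mod 11).
    Then x = 4 + 8·4 = 36, valid modulo lcm(8, 11) = 88: x ≡ 36 (mod 88).
  Combine with x ≡ 0 (mod 5): since gcd(88, 5) = 1, we get a unique residue mod 440.
    Write x = 36 + 88·t and substitute into x ≡ 0 (mod 5): 88·t ≡ 0 − 36 = -36 (mod 5).
    Reduce coefficients mod 5: 3·t ≡ 4 (mod 5).
    The inverse of 3 mod 5 is 2 (since 3·2 = 6 = 1·5 + 1), so t ≡ 2·4 = 8 ≡ 3 (mod 5).
    Then x = 36 + 88·3 = 300, valid modulo lcm(88, 5) = 440: x ≡ 300 (mod 440).
Verify: 300 mod 8 = 4 ✓, 300 mod 11 = 3 ✓, 300 mod 5 = 0 ✓.

x ≡ 300 (mod 440).


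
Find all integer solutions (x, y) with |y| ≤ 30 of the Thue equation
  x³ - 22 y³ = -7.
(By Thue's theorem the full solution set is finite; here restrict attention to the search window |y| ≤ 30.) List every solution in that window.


The equation is x³ - 22y³ = -7. For fixed y, x³ = 22·y³ − 7, so a solution requires the RHS to be a perfect cube.
Strategy: iterate y from -30 to 30, compute RHS = 22·y³ − 7, and check whether it is a (positive or negative) perfect cube.
Check small values of y:
  y = 0: RHS = -7 is not a perfect cube.
  y = 1: RHS = 15 is not a perfect cube.
  y = -1: RHS = -29 is not a perfect cube.
  y = 2: RHS = 169 is not a perfect cube.
  y = -2: RHS = -183 is not a perfect cube.
  y = 3: RHS = 587 is not a perfect cube.
  y = -3: RHS = -601 is not a perfect cube.
Continuing the search up to |y| = 30 finds no solutions either.
No (x, y) in the scanned range satisfies the equation.

No integer solutions with |y| ≤ 30.


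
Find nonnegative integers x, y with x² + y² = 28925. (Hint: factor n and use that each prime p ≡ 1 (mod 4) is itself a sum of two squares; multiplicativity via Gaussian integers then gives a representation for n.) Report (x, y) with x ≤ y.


Step 1: Factor n = 28925 = 5^2 · 13 · 89.
Step 2: Check the mod-4 condition on each prime factor: 5 ≡ 1 (mod 4), exponent 2; 13 ≡ 1 (mod 4), exponent 1; 89 ≡ 1 (mod 4), exponent 1.
All primes ≡ 3 (mod 4) appear to even exponent (or don't appear), so by the two-squares theorem n IS expressible as a sum of two squares.
Step 3: Build a representation. Group n = k² · m with k = 5 and m = 13 · 89 = 1157 (a product of primes ≡ 1 (mod 4)); a representation of m scales to one of n via (k·x)² + (k·y)² = k²(x² + y²). Each prime p ≡ 1 (mod 4) is itself a sum of two squares; find a² by testing p − a² for a perfect square:
  13: 13 − 1² = 12, 13 − 2² = 9 = 3² ⇒ 13 = 2² + 3².
  89: 89 − 1² = 88, 89 − 2² = 85, 89 − 3² = 80, 89 − 4² = 73, 89 − 5² = 64 = 8² ⇒ 89 = 5² + 8².
  Combine using the Brahmagupta–Fibonacci identity (a² + b²)(c² + d²) = (ac − bd)² + (ad + bc)² = (ac + bd)² + (ad − bc)²:
  13 · 89 = 1157: from (2² + 3²)(5² + 8²), take (2·5 − 3·8, 2·8 + 3·5) = (10 − 24, 16 + 15) = (-14, 31); dropping signs (only squares matter) gives (14, 31); check 14² + 31² = 196 + 961 = 1157 ✓.
  Scale by k = 5: (5·14, 5·31) = (70, 155).
Step 4: Order so x ≤ y and verify: 70² + 155² = 4900 + 24025 = 28925 = n. ✓

n = 28925 = 70² + 155² (one valid representation with x ≤ y).


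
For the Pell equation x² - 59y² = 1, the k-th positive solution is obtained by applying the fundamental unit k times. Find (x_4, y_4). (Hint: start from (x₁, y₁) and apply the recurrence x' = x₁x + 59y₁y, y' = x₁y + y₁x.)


Step 1: Find the fundamental solution (x₁, y₁) of x² - 59y² = 1.
  Expand √59 as a continued fraction. a₀ = ⌊√59⌋ = 7; iterate m_{k+1} = d_k·a_k − m_k, d_{k+1} = (59 − m_{k+1}²)/d_k, a_{k+1} = ⌊(a₀ + m_{k+1})/d_{k+1}⌋ (starting m₀ = 0, d₀ = 1), with convergents p_k = a_k·p_{k-1} + p_{k-2}, q_k = a_k·q_{k-1} + q_{k-2} (p₋₁ = 1, q₋₁ = 0):
  k = 0: a₀ = 7; p₀/q₀ = 7/1; p₀² − 59·q₀² = 49 − 59 = -10.
  k = 1: m = 7, d = 10, a = ⌊(7 + 7)/10⌋ = 1; p/q = (1·7 + 1)/(1·1 + 0) = 8/1; p² − 59·q² = 64 − 59 = 5.
  k = 2: m = 3, d = 5, a = ⌊(7 + 3)/5⌋ = 2; p/q = (2·8 + 7)/(2·1 + 1) = 23/3; p² − 59·q² = 529 − 531 = -2.
  k = 3: m = 7, d = 2, a = ⌊(7 + 7)/2⌋ = 7; p/q = (7·23 + 8)/(7·3 + 1) = 169/22; p² − 59·q² = 28561 − 28556 = 5.
  k = 4: m = 7, d = 5, a = ⌊(7 + 7)/5⌋ = 2; p/q = (2·169 + 23)/(2·22 + 3) = 361/47; p² − 59·q² = 130321 − 130331 = -10.
  k = 5: m = 3, d = 10, a = ⌊(7 + 3)/10⌋ = 1; p/q = (1·361 + 169)/(1·47 + 22) = 530/69; p² − 59·q² = 280900 − 280899 = 1.
  The first convergent with p² − 59·q² = 1 gives the fundamental solution (x₁, y₁) = (530, 69).
Step 2: Apply the recurrence (x_{n+1}, y_{n+1}) = (x₁x_n + 59y₁y_n, x₁y_n + y₁x_n) repeatedly.
  From (x_1, y_1) = (530, 69): x_2 = 530·530 + 59·69·69 = 561799; y_2 = 530·69 + 69·530 = 73140.
  From (x_2, y_2) = (561799, 73140): x_3 = 530·561799 + 59·69·73140 = 595506410; y_3 = 530·73140 + 69·561799 = 77528331.
  From (x_3, y_3) = (595506410, 77528331): x_4 = 530·595506410 + 59·69·77528331 = 631236232801; y_4 = 530·77528331 + 69·595506410 = 82179957720.
Step 3: Verify x_4² - 59·y_4² = 398459181600798268305601 - 398459181600798268305600 = 1 (should be 1). ✓

(x_1, y_1) = (530, 69); (x_4, y_4) = (631236232801, 82179957720).


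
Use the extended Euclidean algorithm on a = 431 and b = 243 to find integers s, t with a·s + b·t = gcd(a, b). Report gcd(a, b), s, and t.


Euclidean algorithm on (431, 243) — divide until remainder is 0:
  431 = 1 · 243 + 188
  243 = 1 · 188 + 55
  188 = 3 · 55 + 23
  55 = 2 · 23 + 9
  23 = 2 · 9 + 5
  9 = 1 · 5 + 4
  5 = 1 · 4 + 1
  4 = 4 · 1 + 0
gcd(431, 243) = 1.
Track Bezout coefficients alongside the remainders: start with r₀ = 431 = a·1 + b·0 (s = 1, t = 0) and r₁ = 243 = a·0 + b·1 (s = 0, t = 1); each new remainder r_{k+1} = r_{k-1} − q_k·r_k inherits s_{k+1} = s_{k-1} − q_k·s_k, t_{k+1} = t_{k-1} − q_k·t_k, so r_k = a·s_k + b·t_k at every step:
  q = 1: r = 188, s = 1 − 1·0 = 1, t = 0 − 1·1 = -1  (check: 431·1 + 243·(-1) = 188)
  q = 1: r = 55, s = 0 − 1·1 = -1, t = 1 − 1·(-1) = 2  (check: 431·(-1) + 243·2 = 55)
  q = 3: r = 23, s = 1 − 3·(-1) = 4, t = -1 − 3·2 = -7  (check: 431·4 + 243·(-7) = 23)
  q = 2: r = 9, s = -1 − 2·4 = -9, t = 2 − 2·(-7) = 16  (check: 431·(-9) + 243·16 = 9)
  q = 2: r = 5, s = 4 − 2·(-9) = 22, t = -7 − 2·16 = -39  (check: 431·22 + 243·(-39) = 5)
  q = 1: r = 4, s = -9 − 1·22 = -31, t = 16 − 1·(-39) = 55  (check: 431·(-31) + 243·55 = 4)
  q = 1: r = 1, s = 22 − 1·(-31) = 53, t = -39 − 1·55 = -94  (check: 431·53 + 243·(-94) = 1)
The row with r = 1 (the gcd) gives the Bezout coefficients s = 53, t = -94.
Result: 431 · (53) + 243 · (-94) = 1.

gcd(431, 243) = 1; s = 53, t = -94 (check: 431·53 + 243·(-94) = 1).


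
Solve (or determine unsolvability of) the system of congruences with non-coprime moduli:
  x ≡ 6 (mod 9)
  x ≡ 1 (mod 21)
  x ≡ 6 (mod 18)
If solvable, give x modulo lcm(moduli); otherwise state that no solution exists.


Moduli 9, 21, 18 are not pairwise coprime, so CRT works modulo lcm(m_i) when all pairwise compatibility conditions hold.
Pairwise compatibility: gcd(m_i, m_j) must divide a_i - a_j for every pair.
Merge one congruence at a time:
  Start: x ≡ 6 (mod 9).
  Combine with x ≡ 1 (mod 21): gcd(9, 21) = 3, and 1 - 6 = -5 is NOT divisible by 3.
    ⇒ system is inconsistent (no integer solution).

No solution (the system is inconsistent).


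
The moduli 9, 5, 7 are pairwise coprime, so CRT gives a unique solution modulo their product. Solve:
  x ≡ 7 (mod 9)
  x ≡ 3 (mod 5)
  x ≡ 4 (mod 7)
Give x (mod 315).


Moduli 9, 5, 7 are pairwise coprime; by CRT there is a unique solution modulo M = 9 · 5 · 7 = 315.
Solve pairwise, accumulating the modulus:
  Start with x ≡ 7 (mod 9).
  Combine with x ≡ 3 (mod 5): since gcd(9, 5) = 1, we get a unique residue mod 45.
    Write x = 7 + 9·t and substitute into x ≡ 3 (mod 5): 9·t ≡ 3 − 7 = -4 (mod 5).
    Reduce coefficients mod 5: 4·t ≡ 1 (mod 5).
    The inverse of 4 mod 5 is 4 (since 4·4 = 16 = 3·5 + 1), so t ≡ 4·1 = 4 ≡ 4 (mod 5).
    Then x = 7 + 9·4 = 43, valid modulo lcm(9, 5) = 45: x ≡ 43 (mod 45).
  Combine with x ≡ 4 (mod 7): since gcd(45, 7) = 1, we get a unique residue mod 315.
    Write x = 43 + 45·t and substitute into x ≡ 4 (mod 7): 45·t ≡ 4 − 43 = -39 (mod 7).
    Reduce coefficients mod 7: 3·t ≡ 3 (mod 7).
    The inverse of 3 mod 7 is 5 (since 3·5 = 15 = 2·7 + 1), so t ≡ 5·3 = 15 ≡ 1 (mod 7).
    Then x = 43 + 45·1 = 88, valid modulo lcm(45, 7) = 315: x ≡ 88 (mod 315).
Verify: 88 mod 9 = 7 ✓, 88 mod 5 = 3 ✓, 88 mod 7 = 4 ✓.

x ≡ 88 (mod 315).


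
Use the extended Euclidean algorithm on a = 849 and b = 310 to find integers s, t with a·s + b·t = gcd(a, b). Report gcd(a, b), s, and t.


Euclidean algorithm on (849, 310) — divide until remainder is 0:
  849 = 2 · 310 + 229
  310 = 1 · 229 + 81
  229 = 2 · 81 + 67
  81 = 1 · 67 + 14
  67 = 4 · 14 + 11
  14 = 1 · 11 + 3
  11 = 3 · 3 + 2
  3 = 1 · 2 + 1
  2 = 2 · 1 + 0
gcd(849, 310) = 1.
Track Bezout coefficients alongside the remainders: start with r₀ = 849 = a·1 + b·0 (s = 1, t = 0) and r₁ = 310 = a·0 + b·1 (s = 0, t = 1); each new remainder r_{k+1} = r_{k-1} − q_k·r_k inherits s_{k+1} = s_{k-1} − q_k·s_k, t_{k+1} = t_{k-1} − q_k·t_k, so r_k = a·s_k + b·t_k at every step:
  q = 2: r = 229, s = 1 − 2·0 = 1, t = 0 − 2·1 = -2  (check: 849·1 + 310·(-2) = 229)
  q = 1: r = 81, s = 0 − 1·1 = -1, t = 1 − 1·(-2) = 3  (check: 849·(-1) + 310·3 = 81)
  q = 2: r = 67, s = 1 − 2·(-1) = 3, t = -2 − 2·3 = -8  (check: 849·3 + 310·(-8) = 67)
  q = 1: r = 14, s = -1 − 1·3 = -4, t = 3 − 1·(-8) = 11  (check: 849·(-4) + 310·11 = 14)
  q = 4: r = 11, s = 3 − 4·(-4) = 19, t = -8 − 4·11 = -52  (check: 849·19 + 310·(-52) = 11)
  q = 1: r = 3, s = -4 − 1·19 = -23, t = 11 − 1·(-52) = 63  (check: 849·(-23) + 310·63 = 3)
  q = 3: r = 2, s = 19 − 3·(-23) = 88, t = -52 − 3·63 = -241  (check: 849·88 + 310·(-241) = 2)
  q = 1: r = 1, s = -23 − 1·88 = -111, t = 63 − 1·(-241) = 304  (check: 849·(-111) + 310·304 = 1)
The row with r = 1 (the gcd) gives the Bezout coefficients s = -111, t = 304.
Result: 849 · (-111) + 310 · (304) = 1.

gcd(849, 310) = 1; s = -111, t = 304 (check: 849·(-111) + 310·304 = 1).
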